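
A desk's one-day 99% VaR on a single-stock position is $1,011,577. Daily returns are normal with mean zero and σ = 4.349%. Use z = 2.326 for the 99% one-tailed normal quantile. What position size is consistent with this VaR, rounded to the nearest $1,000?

VaR as a fraction of value: z·σ = 2.326 × 4.349% = 10.1158%.
Position = $1,011,577 / 0.101158 = $9,999,996.

$10,000,000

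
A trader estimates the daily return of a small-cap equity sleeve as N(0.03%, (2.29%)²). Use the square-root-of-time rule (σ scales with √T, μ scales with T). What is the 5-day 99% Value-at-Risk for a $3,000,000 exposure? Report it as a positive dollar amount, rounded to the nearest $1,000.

$353,000

At 99%, z = 2.326.
σ_{5d} = 2.29% × √5 = 5.121%; μ_{5d} = 5 × 0.03% = 0.150%.
VaR = −(0.150%) + 2.326 × 5.121% = 11.761%.
On $3,000,000: 0.11761 × $3,000,000 = $352,830.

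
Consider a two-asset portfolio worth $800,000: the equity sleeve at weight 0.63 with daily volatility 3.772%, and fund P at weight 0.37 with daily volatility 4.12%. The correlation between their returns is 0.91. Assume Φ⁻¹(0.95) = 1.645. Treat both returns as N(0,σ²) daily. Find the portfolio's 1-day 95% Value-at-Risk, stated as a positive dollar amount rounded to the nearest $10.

σ_p² = 0.63²·3.772² + 0.37²·4.12² + 2·0.91·0.63·0.37·3.772·4.12 = 14.5639 (%²).
σ_p = √14.5639 = 3.816%.
VaR = 1.645 × 3.816% = 6.277%; on $800,000 that is $50,216.

$50,220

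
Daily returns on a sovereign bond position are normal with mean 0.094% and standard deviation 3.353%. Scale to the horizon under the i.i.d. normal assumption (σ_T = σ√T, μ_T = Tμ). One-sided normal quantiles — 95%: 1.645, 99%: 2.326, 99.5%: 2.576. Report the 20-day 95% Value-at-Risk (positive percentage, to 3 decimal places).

σ_{20d} = 3.353% × √20 = 14.995%; μ_{20d} = 20 × 0.094% = 1.880%.
VaR = −(1.880%) + 1.645 × 14.995% = 22.787%.

22.787%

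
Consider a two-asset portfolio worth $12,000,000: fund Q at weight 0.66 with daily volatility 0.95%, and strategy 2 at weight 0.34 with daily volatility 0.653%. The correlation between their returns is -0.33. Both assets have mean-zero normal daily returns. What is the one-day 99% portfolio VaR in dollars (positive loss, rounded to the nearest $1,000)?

σ_p² = 0.66²·0.95² + 0.34²·0.653² + 2·-0.33·0.66·0.34·0.95·0.653 = 0.3505 (%²).
σ_p = √0.3505 = 0.592%.
At 99%, z = 2.326.
VaR = 2.326 × 0.592% = 1.377%; on $12,000,000 that is $165,240.

$165,000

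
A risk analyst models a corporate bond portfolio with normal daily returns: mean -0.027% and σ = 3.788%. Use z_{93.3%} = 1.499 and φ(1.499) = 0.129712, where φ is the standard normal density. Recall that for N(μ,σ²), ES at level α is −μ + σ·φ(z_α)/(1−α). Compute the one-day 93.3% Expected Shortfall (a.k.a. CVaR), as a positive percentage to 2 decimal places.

Tail multiplier: φ(z)/(1−α) = 0.129712 / 0.067 = 1.936.
ES = −(-0.027%) + 3.788% × 1.936 = 7.361%.

7.36%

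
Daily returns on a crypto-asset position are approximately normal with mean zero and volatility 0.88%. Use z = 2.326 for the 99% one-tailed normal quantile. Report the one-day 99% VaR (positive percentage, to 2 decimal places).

VaR = z·σ = 2.326 × 0.88% = 2.047%.

2.05%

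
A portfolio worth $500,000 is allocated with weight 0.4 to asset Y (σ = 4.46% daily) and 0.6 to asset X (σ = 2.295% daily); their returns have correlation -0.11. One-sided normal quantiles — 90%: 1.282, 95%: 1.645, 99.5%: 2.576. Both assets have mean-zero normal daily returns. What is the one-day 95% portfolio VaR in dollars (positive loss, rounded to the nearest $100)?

σ_p² = 0.4²·4.46² + 0.6²·2.295² + 2·-0.11·0.4·0.6·4.46·2.295 = 4.5383 (%²).
σ_p = √4.5383 = 2.130%.
VaR = 1.645 × 2.130% = 3.504%; on $500,000 that is $17,520.

$17,500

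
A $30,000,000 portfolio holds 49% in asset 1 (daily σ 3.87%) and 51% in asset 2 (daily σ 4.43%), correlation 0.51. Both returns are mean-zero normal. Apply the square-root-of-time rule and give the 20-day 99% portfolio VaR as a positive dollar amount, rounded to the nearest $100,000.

σ_p = √(0.49²·3.87² + 0.51²·4.43² + 2·0.51·0.49·0.51·3.87·4.43) = 3.615%.
σ_{20d} = 3.615% × √20 = 16.167%.
z(99%) = 2.326.
VaR = 2.326 × 16.167% = 37.604%; on $30,000,000 that is $11,281,200.

$11,300,000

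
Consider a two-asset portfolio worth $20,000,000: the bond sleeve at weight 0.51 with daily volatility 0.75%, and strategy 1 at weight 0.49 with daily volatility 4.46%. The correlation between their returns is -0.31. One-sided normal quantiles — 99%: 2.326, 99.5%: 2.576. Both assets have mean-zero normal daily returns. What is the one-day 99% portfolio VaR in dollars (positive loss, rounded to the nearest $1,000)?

σ_p² = 0.51²·0.75² + 0.49²·4.46² + 2·-0.31·0.51·0.49·0.75·4.46 = 4.4040 (%²).
σ_p = √4.4040 = 2.099%.
VaR = 2.326 × 2.099% = 4.882%; on $20,000,000 that is $976,400.

$976,000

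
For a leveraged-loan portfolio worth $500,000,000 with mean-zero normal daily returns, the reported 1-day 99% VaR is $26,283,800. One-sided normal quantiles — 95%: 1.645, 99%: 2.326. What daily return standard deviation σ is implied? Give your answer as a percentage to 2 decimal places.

VaR as a fraction: $26,283,800 / $500,000,000 = 5.257%.
σ = VaR / z = 5.257% / 2.326 = 2.260%.

2.26%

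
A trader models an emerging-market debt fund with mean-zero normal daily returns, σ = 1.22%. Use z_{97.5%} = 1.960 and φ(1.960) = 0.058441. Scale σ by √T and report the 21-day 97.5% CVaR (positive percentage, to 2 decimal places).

13.07%

σ_{21d} = 1.22% × √21 = 5.591%.
ES multiplier = φ(z)/(1−α) = 0.058441/0.025 = 2.338.
ES = 5.591% × 2.338 = 13.072%.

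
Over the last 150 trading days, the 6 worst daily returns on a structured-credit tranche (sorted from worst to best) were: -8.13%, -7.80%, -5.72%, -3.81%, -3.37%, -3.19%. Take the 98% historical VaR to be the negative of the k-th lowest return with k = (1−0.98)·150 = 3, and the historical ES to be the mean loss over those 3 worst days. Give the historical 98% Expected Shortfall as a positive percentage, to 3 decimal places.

7.217%

The 3 worst returns sum to -21.65%.
ES = −(-21.65%) / 3 = 7.2166…% ≈ 7.217%.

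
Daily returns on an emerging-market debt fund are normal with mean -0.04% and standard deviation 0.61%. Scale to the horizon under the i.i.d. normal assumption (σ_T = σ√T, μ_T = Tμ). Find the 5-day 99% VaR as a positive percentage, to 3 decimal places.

3.373%

At 99%, z = 2.326.
σ_{5d} = 0.61% × √5 = 1.364%; μ_{5d} = 5 × -0.04% = -0.200%.
VaR = −(-0.200%) + 2.326 × 1.364% = 3.373%.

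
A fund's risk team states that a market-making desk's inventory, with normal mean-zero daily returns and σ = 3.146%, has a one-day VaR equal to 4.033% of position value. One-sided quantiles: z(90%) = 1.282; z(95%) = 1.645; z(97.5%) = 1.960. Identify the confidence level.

90%

Implied z = VaR/σ = 4.033 / 3.146 = 1.282.
This matches z(90%) = 1.282.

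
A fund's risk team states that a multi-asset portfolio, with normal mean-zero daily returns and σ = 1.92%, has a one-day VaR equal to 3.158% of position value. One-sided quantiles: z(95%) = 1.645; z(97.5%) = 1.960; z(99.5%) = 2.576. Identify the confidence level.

95%

Implied z = VaR/σ = 3.158 / 1.92 = 1.645.
This matches z(95%) = 1.645.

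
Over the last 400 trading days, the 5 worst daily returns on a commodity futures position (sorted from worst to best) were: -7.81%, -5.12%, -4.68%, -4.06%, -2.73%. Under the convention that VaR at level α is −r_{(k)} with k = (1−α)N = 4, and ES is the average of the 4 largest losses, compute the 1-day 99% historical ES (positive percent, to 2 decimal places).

5.42%

The 4 worst returns sum to -21.67%.
ES = −(-21.67%) / 4 = 5.4175% ≈ 5.42%.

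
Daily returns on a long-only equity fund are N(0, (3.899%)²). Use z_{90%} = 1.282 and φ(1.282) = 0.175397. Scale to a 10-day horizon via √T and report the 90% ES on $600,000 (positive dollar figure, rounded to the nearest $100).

σ_{10d} = 3.899% × √10 = 12.330%.
ES multiplier = φ(z)/(1−α) = 0.175397/0.1 = 1.754.
ES = 12.330% × 1.754 = 21.627%; on $600,000: $129,762.

$129,800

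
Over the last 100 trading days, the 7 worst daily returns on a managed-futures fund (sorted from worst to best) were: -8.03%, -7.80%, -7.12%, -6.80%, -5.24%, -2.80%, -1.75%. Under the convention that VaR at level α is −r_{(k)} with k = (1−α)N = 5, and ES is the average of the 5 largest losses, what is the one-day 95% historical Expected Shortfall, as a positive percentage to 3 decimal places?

The 5 worst returns sum to -34.99%.
ES = −(-34.99%) / 5 = 6.998%.

6.998%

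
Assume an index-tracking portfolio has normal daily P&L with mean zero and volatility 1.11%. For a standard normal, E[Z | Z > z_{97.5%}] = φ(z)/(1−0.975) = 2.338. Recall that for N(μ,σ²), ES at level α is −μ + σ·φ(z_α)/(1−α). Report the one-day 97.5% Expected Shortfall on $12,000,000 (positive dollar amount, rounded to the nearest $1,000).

$311,000

ES = 1.11% × 2.338 = 2.595%.
On $12,000,000: 0.02595 × $12,000,000 = $311,400.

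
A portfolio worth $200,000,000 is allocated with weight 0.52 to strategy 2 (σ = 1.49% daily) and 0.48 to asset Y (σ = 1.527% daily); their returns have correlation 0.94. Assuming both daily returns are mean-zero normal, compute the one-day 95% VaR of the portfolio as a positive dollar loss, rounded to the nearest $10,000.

σ_p² = 0.52²·1.49² + 0.48²·1.527² + 2·0.94·0.52·0.48·1.49·1.527 = 2.2052 (%²).
σ_p = √2.2052 = 1.485%.
At 95%, z = 1.645.
VaR = 1.645 × 1.485% = 2.443%; on $200,000,000 that is $4,886,000.

$4,890,000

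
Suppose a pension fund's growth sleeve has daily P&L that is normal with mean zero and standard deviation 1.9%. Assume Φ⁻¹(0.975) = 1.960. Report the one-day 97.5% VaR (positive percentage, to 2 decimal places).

VaR = z·σ = 1.960 × 1.9% = 3.724%.

3.72%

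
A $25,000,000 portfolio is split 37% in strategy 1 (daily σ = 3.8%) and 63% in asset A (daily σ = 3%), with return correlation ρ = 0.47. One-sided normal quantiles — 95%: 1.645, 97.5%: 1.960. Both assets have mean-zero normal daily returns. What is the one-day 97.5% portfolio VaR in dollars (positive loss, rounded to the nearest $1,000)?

σ_p² = 0.37²·3.8² + 0.63²·3² + 2·0.47·0.37·0.63·3.8·3 = 8.0468 (%²).
σ_p = √8.0468 = 2.837%.
VaR = 1.960 × 2.837% = 5.561%; on $25,000,000 that is $1,390,250.

$1,390,000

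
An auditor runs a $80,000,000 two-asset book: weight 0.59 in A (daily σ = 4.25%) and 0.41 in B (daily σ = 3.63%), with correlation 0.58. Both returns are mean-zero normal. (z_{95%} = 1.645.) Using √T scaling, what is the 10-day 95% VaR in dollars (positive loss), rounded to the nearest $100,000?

σ_p = √(0.59²·4.25² + 0.41²·3.63² + 2·0.58·0.59·0.41·4.25·3.63) = 3.582%.
σ_{10d} = 3.582% × √10 = 11.327%.
VaR = 1.645 × 11.327% = 18.633%; on $80,000,000 that is $14,906,400.

$14,900,000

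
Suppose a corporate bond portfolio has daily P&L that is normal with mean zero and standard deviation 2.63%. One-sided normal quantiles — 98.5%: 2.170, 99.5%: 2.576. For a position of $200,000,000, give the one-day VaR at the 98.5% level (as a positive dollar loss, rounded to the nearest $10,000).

$11,410,000

VaR = z·σ = 2.170 × 2.63% = 5.707%.
On $200,000,000: 0.05707 × $200,000,000 = $11,414,000.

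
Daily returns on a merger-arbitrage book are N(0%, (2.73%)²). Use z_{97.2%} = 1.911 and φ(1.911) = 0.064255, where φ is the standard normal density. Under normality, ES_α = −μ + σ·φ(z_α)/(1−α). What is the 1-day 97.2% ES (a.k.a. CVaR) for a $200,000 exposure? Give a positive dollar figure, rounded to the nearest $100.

Tail multiplier: φ(z)/(1−α) = 0.064255 / 0.028 = 2.295.
ES = 2.73% × 2.295 = 6.265%.
On $200,000: 0.06265 × $200,000 = $12,530.

$12,500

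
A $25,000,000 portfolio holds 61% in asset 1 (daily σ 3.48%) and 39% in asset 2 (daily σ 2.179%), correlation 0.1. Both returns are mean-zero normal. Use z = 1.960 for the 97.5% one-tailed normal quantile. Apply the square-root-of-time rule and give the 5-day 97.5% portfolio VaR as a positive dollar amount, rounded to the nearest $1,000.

σ_p = √(0.61²·3.48² + 0.39²·2.179² + 2·0.1·0.61·0.39·3.48·2.179) = 2.364%.
σ_{5d} = 2.364% × √5 = 5.286%.
VaR = 1.960 × 5.286% = 10.361%; on $25,000,000 that is $2,590,250.

$2,590,000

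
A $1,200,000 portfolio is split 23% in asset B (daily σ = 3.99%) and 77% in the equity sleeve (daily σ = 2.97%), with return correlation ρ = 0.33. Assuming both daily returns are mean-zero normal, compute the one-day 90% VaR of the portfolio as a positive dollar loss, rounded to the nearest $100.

$42,000

σ_p² = 0.23²·3.99² + 0.77²·2.97² + 2·0.33·0.23·0.77·3.99·2.97 = 7.4572 (%²).
σ_p = √7.4572 = 2.731%.
At 90%, z = 1.282.
VaR = 1.282 × 2.731% = 3.501%; on $1,200,000 that is $42,012.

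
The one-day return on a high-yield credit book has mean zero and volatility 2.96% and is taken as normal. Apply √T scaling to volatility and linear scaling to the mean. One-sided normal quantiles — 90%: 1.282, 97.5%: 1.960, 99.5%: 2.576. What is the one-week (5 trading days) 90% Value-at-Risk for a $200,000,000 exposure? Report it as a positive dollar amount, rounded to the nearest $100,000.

$17,000,000

σ_{5d} = 2.96% × √5 = 6.619%.
VaR = 1.282 × 6.619% = 8.486%.
On $200,000,000: 0.08486 × $200,000,000 = $16,972,000.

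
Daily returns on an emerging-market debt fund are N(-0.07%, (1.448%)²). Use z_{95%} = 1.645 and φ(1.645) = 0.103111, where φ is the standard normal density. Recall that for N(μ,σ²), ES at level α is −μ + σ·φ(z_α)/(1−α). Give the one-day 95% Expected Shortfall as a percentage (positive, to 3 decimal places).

Tail multiplier: φ(z)/(1−α) = 0.103111 / 0.05 = 2.062.
ES = −(-0.07%) + 1.448% × 2.062 = 3.056%.

3.056%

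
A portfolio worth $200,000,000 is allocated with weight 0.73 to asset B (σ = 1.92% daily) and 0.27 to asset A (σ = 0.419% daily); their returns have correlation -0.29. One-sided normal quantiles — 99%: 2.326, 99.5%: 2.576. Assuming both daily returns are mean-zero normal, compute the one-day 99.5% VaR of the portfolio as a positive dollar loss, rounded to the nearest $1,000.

$7,074,000

σ_p² = 0.73²·1.92² + 0.27²·0.419² + 2·-0.29·0.73·0.27·1.92·0.419 = 1.8853 (%²).
σ_p = √1.8853 = 1.373%.
VaR = 2.576 × 1.373% = 3.537%; on $200,000,000 that is $7,074,000.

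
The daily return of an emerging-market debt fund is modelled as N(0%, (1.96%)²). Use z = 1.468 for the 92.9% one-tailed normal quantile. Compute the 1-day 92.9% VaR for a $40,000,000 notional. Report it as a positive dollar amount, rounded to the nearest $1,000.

$1,151,000

VaR = z·σ = 1.468 × 1.96% = 2.877%.
On $40,000,000: 0.02877 × $40,000,000 = $1,150,800.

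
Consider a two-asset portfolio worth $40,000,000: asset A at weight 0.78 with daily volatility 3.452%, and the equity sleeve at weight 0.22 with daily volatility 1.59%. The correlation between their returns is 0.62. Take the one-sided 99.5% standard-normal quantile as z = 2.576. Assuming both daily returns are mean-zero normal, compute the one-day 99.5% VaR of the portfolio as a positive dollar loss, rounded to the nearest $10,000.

σ_p² = 0.78²·3.452² + 0.22²·1.59² + 2·0.62·0.78·0.22·3.452·1.59 = 8.5401 (%²).
σ_p = √8.5401 = 2.922%.
VaR = 2.576 × 2.922% = 7.527%; on $40,000,000 that is $3,010,800.

$3,010,000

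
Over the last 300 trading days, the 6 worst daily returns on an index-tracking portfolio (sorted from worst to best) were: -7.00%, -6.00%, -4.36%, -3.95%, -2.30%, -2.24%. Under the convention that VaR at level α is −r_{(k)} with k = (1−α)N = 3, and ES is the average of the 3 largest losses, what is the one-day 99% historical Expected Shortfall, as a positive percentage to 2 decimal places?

5.79%

The 3 worst returns sum to -17.36%.
ES = −(-17.36%) / 3 = 5.7866…% ≈ 5.79%.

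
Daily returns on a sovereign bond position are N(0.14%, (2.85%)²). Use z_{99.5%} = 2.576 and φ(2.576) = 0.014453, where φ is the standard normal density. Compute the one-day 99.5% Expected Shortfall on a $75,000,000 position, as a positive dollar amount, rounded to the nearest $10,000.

$6,070,000

Tail multiplier: φ(z)/(1−α) = 0.014453 / 0.005 = 2.891.
ES = −(0.14%) + 2.85% × 2.891 = 8.099%.
On $75,000,000: 0.08099 × $75,000,000 = $6,074,250.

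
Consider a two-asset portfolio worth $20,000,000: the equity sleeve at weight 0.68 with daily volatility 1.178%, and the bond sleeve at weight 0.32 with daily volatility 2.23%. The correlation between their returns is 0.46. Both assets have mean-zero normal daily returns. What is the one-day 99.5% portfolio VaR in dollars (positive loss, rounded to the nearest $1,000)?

$667,000

σ_p² = 0.68²·1.178² + 0.32²·2.23² + 2·0.46·0.68·0.32·1.178·2.23 = 1.6768 (%²).
σ_p = √1.6768 = 1.295%.
At 99.5%, z = 2.576.
VaR = 2.576 × 1.295% = 3.336%; on $20,000,000 that is $667,200.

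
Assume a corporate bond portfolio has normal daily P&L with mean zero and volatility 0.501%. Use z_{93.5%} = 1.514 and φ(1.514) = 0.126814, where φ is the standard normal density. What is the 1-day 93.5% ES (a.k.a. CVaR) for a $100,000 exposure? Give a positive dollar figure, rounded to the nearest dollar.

Tail multiplier: φ(z)/(1−α) = 0.126814 / 0.065 = 1.951.
ES = 0.501% × 1.951 = 0.977%.
On $100,000: 0.00977 × $100,000 = $977.

$977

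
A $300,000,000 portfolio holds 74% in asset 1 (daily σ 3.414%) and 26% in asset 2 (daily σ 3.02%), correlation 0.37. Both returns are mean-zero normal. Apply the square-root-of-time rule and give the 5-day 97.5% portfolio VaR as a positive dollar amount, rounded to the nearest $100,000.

$38,300,000

σ_p = √(0.74²·3.414² + 0.26²·3.02² + 2·0.37·0.74·0.26·3.414·3.02) = 2.910%.
σ_{5d} = 2.910% × √5 = 6.507%.
z(97.5%) = 1.960.
VaR = 1.960 × 6.507% = 12.754%; on $300,000,000 that is $38,262,000.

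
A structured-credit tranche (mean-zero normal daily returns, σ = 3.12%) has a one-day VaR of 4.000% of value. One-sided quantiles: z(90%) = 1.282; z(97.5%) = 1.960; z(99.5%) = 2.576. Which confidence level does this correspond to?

90%

Implied z = VaR/σ = 4.000 / 3.12 = 1.282.
This matches z(90%) = 1.282.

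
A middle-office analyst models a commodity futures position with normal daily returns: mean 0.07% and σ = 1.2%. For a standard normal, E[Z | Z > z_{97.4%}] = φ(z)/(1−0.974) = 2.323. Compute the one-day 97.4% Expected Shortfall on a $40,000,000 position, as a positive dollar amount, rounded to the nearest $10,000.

ES = −(0.07%) + 1.2% × 2.323 = 2.718%.
On $40,000,000: 0.02718 × $40,000,000 = $1,087,200.

$1,090,000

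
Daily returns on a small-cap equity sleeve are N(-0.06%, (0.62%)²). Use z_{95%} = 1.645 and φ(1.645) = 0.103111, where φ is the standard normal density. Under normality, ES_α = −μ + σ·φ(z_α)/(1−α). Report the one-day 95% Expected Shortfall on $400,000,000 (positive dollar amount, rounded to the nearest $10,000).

$5,350,000

Tail multiplier: φ(z)/(1−α) = 0.103111 / 0.05 = 2.062.
ES = −(-0.06%) + 0.62% × 2.062 = 1.338%.
On $400,000,000: 0.01338 × $400,000,000 = $5,352,000.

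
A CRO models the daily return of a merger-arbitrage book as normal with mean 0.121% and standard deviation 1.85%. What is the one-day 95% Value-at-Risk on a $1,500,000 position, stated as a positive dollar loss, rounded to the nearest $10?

$43,830

At 95% one-sided, z = 1.645.
VaR = −μ + z·σ = −(0.121%) + 1.645 × 1.85% = 2.922%.
On $1,500,000: 0.02922 × $1,500,000 = $43,830.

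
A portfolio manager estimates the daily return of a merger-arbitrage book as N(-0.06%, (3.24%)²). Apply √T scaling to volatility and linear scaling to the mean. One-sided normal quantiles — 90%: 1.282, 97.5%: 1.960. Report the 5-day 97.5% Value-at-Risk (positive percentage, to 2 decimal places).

14.50%

σ_{5d} = 3.24% × √5 = 7.245%; μ_{5d} = 5 × -0.06% = -0.300%.
VaR = −(-0.300%) + 1.960 × 7.245% = 14.500%.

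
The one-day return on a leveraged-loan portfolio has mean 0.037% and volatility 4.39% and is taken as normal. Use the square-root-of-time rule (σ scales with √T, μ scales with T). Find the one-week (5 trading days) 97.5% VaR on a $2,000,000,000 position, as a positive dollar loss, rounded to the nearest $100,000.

$381,100,000

At 97.5%, z = 1.960.
σ_{5d} = 4.39% × √5 = 9.816%; μ_{5d} = 5 × 0.037% = 0.185%.
VaR = −(0.185%) + 1.960 × 9.816% = 19.054%.
On $2,000,000,000: 0.19054 × $2,000,000,000 = $381,080,000.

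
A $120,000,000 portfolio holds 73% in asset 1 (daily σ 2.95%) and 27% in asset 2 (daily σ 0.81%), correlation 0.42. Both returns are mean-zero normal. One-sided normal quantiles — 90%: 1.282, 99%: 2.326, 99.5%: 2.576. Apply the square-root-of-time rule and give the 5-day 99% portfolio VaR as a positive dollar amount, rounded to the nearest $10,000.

σ_p = √(0.73²·2.95² + 0.27²·0.81² + 2·0.42·0.73·0.27·2.95·0.81) = 2.254%.
σ_{5d} = 2.254% × √5 = 5.040%.
VaR = 2.326 × 5.040% = 11.723%; on $120,000,000 that is $14,067,600.

$14,070,000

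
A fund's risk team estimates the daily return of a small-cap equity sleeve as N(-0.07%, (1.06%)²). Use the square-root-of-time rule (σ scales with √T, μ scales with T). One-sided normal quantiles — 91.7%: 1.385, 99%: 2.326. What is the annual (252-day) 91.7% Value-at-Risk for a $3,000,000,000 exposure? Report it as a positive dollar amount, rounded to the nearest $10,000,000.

$1,230,000,000

σ_{252d} = 1.06% × √252 = 16.827%; μ_{252d} = 252 × -0.07% = -17.640%.
VaR = −(-17.640%) + 1.385 × 16.827% = 40.945%.
On $3,000,000,000: 0.40945 × $3,000,000,000 = $1,228,350,000.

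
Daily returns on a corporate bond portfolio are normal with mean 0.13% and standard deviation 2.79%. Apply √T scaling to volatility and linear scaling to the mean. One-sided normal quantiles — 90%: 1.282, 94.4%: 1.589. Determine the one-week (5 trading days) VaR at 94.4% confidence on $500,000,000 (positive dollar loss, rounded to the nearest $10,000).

σ_{5d} = 2.79% × √5 = 6.239%; μ_{5d} = 5 × 0.13% = 0.650%.
VaR = −(0.650%) + 1.589 × 6.239% = 9.264%.
On $500,000,000: 0.09264 × $500,000,000 = $46,320,000.

$46,320,000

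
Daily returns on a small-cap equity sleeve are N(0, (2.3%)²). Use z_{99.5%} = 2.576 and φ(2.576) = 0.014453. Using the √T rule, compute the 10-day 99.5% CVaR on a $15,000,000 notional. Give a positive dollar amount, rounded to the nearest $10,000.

σ_{10d} = 2.3% × √10 = 7.273%.
ES multiplier = φ(z)/(1−α) = 0.014453/0.005 = 2.891.
ES = 7.273% × 2.891 = 21.026%; on $15,000,000: $3,153,900.

$3,150,000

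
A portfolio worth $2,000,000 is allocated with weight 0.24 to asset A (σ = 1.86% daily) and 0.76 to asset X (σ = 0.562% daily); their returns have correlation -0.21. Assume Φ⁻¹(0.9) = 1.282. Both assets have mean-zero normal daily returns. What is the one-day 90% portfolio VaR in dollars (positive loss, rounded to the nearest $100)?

σ_p² = 0.24²·1.86² + 0.76²·0.562² + 2·-0.21·0.24·0.76·1.86·0.562 = 0.3016 (%²).
σ_p = √0.3016 = 0.549%.
VaR = 1.282 × 0.549% = 0.704%; on $2,000,000 that is $14,080.

$14,100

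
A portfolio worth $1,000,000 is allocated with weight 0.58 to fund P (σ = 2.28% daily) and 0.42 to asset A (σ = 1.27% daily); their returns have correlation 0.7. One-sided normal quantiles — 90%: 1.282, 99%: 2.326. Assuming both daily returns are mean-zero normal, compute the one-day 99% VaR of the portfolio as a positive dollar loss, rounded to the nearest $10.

σ_p² = 0.58²·2.28² + 0.42²·1.27² + 2·0.7·0.58·0.42·2.28·1.27 = 3.0208 (%²).
σ_p = √3.0208 = 1.738%.
VaR = 2.326 × 1.738% = 4.043%; on $1,000,000 that is $40,430.

$40,430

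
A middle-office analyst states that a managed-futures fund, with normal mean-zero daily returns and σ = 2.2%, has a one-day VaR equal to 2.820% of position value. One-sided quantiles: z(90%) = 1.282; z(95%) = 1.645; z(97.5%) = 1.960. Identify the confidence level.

90%

Implied z = VaR/σ = 2.820 / 2.2 = 1.282.
This matches z(90%) = 1.282.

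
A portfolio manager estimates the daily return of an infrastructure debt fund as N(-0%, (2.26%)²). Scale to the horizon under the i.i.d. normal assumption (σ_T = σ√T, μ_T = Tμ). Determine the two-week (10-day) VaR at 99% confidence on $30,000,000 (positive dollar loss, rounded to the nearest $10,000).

At 99%, z = 2.326.
σ_{10d} = 2.26% × √10 = 7.147%.
VaR = 2.326 × 7.147% = 16.624%.
On $30,000,000: 0.16624 × $30,000,000 = $4,987,200.

$4,990,000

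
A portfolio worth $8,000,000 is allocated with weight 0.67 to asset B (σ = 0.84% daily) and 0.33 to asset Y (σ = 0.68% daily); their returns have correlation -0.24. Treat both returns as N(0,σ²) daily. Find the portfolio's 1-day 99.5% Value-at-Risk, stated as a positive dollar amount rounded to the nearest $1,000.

$114,000

σ_p² = 0.67²·0.84² + 0.33²·0.68² + 2·-0.24·0.67·0.33·0.84·0.68 = 0.3065 (%²).
σ_p = √0.3065 = 0.554%.
At 99.5%, z = 2.576.
VaR = 2.576 × 0.554% = 1.427%; on $8,000,000 that is $114,160.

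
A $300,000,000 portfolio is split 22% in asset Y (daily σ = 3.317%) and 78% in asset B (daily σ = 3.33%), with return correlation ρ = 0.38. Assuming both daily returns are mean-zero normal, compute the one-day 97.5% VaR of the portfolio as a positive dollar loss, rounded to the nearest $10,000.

σ_p² = 0.22²·3.317² + 0.78²·3.33² + 2·0.38·0.22·0.78·3.317·3.33 = 8.7195 (%²).
σ_p = √8.7195 = 2.953%.
At 97.5%, z = 1.960.
VaR = 1.960 × 2.953% = 5.788%; on $300,000,000 that is $17,364,000.

$17,360,000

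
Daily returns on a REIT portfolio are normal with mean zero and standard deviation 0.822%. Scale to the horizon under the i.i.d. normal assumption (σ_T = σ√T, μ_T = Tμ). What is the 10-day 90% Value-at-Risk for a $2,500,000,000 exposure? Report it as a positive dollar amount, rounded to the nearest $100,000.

$83,300,000

At 90%, z = 1.282.
σ_{10d} = 0.822% × √10 = 2.599%.
VaR = 1.282 × 2.599% = 3.332%.
On $2,500,000,000: 0.03332 × $2,500,000,000 = $83,300,000.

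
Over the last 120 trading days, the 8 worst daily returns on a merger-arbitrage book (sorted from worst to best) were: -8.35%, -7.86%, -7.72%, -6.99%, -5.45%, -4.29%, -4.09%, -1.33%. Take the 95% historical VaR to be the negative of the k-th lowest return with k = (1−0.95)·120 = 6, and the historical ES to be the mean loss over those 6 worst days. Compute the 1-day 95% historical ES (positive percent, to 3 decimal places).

The 6 worst returns sum to -40.66%.
ES = −(-40.66%) / 6 = 6.7766…% ≈ 6.777%.

6.777%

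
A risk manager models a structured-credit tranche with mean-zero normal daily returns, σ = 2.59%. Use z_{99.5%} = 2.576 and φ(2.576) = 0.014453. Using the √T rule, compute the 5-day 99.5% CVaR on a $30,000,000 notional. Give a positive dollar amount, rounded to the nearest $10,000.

$5,020,000

σ_{5d} = 2.59% × √5 = 5.791%.
ES multiplier = φ(z)/(1−α) = 0.014453/0.005 = 2.891.
ES = 5.791% × 2.891 = 16.742%; on $30,000,000: $5,022,600.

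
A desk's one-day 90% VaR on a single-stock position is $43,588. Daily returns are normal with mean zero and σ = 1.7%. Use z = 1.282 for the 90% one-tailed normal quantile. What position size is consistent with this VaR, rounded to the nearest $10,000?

$2,000,000

VaR as a fraction of value: z·σ = 1.282 × 1.7% = 2.1794%.
Position = $43,588 / 0.021794 = $2,000,000.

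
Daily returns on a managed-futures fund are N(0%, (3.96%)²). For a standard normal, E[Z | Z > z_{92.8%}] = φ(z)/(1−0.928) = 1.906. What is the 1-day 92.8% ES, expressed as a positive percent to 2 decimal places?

ES = 3.96% × 1.906 = 7.548%.

7.55%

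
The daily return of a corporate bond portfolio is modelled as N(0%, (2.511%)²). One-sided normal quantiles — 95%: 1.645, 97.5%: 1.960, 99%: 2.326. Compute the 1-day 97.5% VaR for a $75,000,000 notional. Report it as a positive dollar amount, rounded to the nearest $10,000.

VaR = z·σ = 1.960 × 2.511% = 4.922%.
On $75,000,000: 0.04922 × $75,000,000 = $3,691,500.

$3,690,000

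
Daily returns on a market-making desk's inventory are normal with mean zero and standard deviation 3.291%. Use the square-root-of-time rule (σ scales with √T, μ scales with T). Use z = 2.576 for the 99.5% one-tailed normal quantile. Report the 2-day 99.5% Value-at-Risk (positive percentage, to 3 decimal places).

σ_{2d} = 3.291% × √2 = 4.654%.
VaR = 2.576 × 4.654% = 11.989%.

11.989%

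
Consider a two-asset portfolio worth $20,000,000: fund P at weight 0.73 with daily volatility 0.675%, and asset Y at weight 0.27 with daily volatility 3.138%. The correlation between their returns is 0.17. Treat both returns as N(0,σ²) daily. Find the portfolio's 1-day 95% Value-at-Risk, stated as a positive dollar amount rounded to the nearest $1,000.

σ_p² = 0.73²·0.675² + 0.27²·3.138² + 2·0.17·0.73·0.27·0.675·3.138 = 1.1026 (%²).
σ_p = √1.1026 = 1.050%.
At 95%, z = 1.645.
VaR = 1.645 × 1.050% = 1.727%; on $20,000,000 that is $345,400.

$345,000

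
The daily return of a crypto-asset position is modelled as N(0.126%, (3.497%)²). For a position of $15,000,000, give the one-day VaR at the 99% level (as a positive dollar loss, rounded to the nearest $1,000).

At 99% one-sided, z = 2.326.
VaR = −μ + z·σ = −(0.126%) + 2.326 × 3.497% = 8.008%.
On $15,000,000: 0.08008 × $15,000,000 = $1,201,200.

$1,201,000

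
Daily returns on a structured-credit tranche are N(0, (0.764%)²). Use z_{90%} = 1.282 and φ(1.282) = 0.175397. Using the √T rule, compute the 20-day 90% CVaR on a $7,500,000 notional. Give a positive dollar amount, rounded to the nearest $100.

σ_{20d} = 0.764% × √20 = 3.417%.
ES multiplier = φ(z)/(1−α) = 0.175397/0.1 = 1.754.
ES = 3.417% × 1.754 = 5.993%; on $7,500,000: $449,475.

$449,500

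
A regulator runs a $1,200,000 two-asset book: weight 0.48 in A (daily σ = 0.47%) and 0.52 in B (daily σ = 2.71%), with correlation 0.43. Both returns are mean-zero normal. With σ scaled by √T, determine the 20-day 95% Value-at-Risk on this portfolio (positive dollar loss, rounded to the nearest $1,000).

$134,000

σ_p = √(0.48²·0.47² + 0.52²·2.71² + 2·0.43·0.48·0.52·0.47·2.71) = 1.520%.
σ_{20d} = 1.520% × √20 = 6.798%.
z(95%) = 1.645.
VaR = 1.645 × 6.798% = 11.183%; on $1,200,000 that is $134,196.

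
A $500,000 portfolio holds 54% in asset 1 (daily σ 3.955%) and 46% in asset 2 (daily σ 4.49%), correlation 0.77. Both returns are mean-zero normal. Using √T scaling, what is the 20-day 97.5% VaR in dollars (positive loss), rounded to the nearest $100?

σ_p = √(0.54²·3.955² + 0.46²·4.49² + 2·0.77·0.54·0.46·3.955·4.49) = 3.952%.
σ_{20d} = 3.952% × √20 = 17.674%.
z(97.5%) = 1.960.
VaR = 1.960 × 17.674% = 34.641%; on $500,000 that is $173,205.

$173,200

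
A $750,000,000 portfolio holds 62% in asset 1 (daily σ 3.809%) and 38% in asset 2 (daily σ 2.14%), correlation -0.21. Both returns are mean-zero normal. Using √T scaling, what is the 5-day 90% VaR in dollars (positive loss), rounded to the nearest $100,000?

σ_p = √(0.62²·3.809² + 0.38²·2.14² + 2·-0.21·0.62·0.38·3.809·2.14) = 2.331%.
σ_{5d} = 2.331% × √5 = 5.212%.
z(90%) = 1.282.
VaR = 1.282 × 5.212% = 6.682%; on $750,000,000 that is $50,115,000.

$50,100,000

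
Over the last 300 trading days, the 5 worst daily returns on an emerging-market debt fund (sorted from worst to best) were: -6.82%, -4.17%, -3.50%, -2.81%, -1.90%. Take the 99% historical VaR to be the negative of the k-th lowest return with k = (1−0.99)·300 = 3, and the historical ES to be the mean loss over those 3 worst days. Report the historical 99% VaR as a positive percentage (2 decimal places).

k = 3; the 3rd lowest return is -3.50%, so VaR = 3.50%.

3.50%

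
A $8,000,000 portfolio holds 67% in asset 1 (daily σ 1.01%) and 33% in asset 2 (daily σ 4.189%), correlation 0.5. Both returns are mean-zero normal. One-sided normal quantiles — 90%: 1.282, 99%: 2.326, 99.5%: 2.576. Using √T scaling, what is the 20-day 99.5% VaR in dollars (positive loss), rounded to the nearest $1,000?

$1,675,000

σ_p = √(0.67²·1.01² + 0.33²·4.189² + 2·0.5·0.67·0.33·1.01·4.189) = 1.818%.
σ_{20d} = 1.818% × √20 = 8.130%.
VaR = 2.576 × 8.130% = 20.943%; on $8,000,000 that is $1,675,440.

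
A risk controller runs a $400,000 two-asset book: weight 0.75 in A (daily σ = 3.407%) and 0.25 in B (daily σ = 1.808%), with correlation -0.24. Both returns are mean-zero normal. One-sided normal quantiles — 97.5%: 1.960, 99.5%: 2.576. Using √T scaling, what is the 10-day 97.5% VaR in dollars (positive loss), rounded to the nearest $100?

$61,600

σ_p = √(0.75²·3.407² + 0.25²·1.808² + 2·-0.24·0.75·0.25·3.407·1.808) = 2.486%.
σ_{10d} = 2.486% × √10 = 7.861%.
VaR = 1.960 × 7.861% = 15.408%; on $400,000 that is $61,632.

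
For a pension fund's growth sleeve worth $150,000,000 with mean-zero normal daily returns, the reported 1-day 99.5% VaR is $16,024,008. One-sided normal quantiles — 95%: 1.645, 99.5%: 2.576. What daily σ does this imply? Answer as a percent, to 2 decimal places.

4.15%

VaR as a fraction: $16,024,008 / $150,000,000 = 10.683%.
σ = VaR / z = 10.683% / 2.576 = 4.147%.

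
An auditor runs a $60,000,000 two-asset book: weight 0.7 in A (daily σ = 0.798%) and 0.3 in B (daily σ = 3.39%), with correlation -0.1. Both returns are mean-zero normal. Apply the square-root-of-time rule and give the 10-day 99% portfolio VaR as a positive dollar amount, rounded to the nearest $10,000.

$4,900,000

σ_p = √(0.7²·0.798² + 0.3²·3.39² + 2·-0.1·0.7·0.3·0.798·3.39) = 1.110%.
σ_{10d} = 1.110% × √10 = 3.510%.
z(99%) = 2.326.
VaR = 2.326 × 3.510% = 8.164%; on $60,000,000 that is $4,898,400.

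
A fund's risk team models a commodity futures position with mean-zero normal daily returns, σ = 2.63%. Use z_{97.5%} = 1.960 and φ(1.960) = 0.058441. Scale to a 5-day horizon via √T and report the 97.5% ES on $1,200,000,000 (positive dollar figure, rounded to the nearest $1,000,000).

σ_{5d} = 2.63% × √5 = 5.881%.
ES multiplier = φ(z)/(1−α) = 0.058441/0.025 = 2.338.
ES = 5.881% × 2.338 = 13.750%; on $1,200,000,000: $165,000,000.

$165,000,000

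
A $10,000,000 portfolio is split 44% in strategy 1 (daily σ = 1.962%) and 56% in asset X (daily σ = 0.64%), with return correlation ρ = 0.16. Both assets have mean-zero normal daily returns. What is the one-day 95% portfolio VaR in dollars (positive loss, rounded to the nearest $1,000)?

σ_p² = 0.44²·1.962² + 0.56²·0.64² + 2·0.16·0.44·0.56·1.962·0.64 = 0.9727 (%²).
σ_p = √0.9727 = 0.986%.
At 95%, z = 1.645.
VaR = 1.645 × 0.986% = 1.622%; on $10,000,000 that is $162,200.

$162,000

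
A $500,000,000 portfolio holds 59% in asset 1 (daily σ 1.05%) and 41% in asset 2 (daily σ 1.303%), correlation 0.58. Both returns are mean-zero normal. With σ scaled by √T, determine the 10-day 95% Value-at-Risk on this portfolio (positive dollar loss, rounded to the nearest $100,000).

$26,700,000

σ_p = √(0.59²·1.05² + 0.41²·1.303² + 2·0.58·0.59·0.41·1.05·1.303) = 1.026%.
σ_{10d} = 1.026% × √10 = 3.244%.
z(95%) = 1.645.
VaR = 1.645 × 3.244% = 5.336%; on $500,000,000 that is $26,680,000.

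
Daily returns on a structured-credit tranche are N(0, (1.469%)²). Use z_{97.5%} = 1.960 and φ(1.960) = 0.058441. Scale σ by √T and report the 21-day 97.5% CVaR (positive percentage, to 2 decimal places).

15.74%

σ_{21d} = 1.469% × √21 = 6.732%.
ES multiplier = φ(z)/(1−α) = 0.058441/0.025 = 2.338.
ES = 6.732% × 2.338 = 15.739%.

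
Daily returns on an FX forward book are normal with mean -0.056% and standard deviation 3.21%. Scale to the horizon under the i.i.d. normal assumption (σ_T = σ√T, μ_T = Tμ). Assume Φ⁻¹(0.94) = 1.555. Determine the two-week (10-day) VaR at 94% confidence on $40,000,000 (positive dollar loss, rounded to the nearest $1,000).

σ_{10d} = 3.21% × √10 = 10.151%; μ_{10d} = 10 × -0.056% = -0.560%.
VaR = −(-0.560%) + 1.555 × 10.151% = 16.345%.
On $40,000,000: 0.16345 × $40,000,000 = $6,538,000.

$6,538,000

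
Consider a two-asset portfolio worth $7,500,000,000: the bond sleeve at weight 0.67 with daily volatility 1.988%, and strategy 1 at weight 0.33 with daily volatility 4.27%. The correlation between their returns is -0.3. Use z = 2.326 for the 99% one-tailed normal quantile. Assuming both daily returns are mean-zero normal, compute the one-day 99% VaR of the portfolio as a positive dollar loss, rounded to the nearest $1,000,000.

σ_p² = 0.67²·1.988² + 0.33²·4.27² + 2·-0.3·0.67·0.33·1.988·4.27 = 2.6336 (%²).
σ_p = √2.6336 = 1.623%.
VaR = 2.326 × 1.623% = 3.775%; on $7,500,000,000 that is $283,125,000.

$283,000,000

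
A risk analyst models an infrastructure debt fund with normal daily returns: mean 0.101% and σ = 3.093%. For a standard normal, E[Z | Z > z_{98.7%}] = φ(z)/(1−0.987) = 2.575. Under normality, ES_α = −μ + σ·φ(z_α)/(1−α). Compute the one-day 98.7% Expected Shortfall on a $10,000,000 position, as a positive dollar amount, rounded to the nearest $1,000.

$786,000

ES = −(0.101%) + 3.093% × 2.575 = 7.863%.
On $10,000,000: 0.07863 × $10,000,000 = $786,300.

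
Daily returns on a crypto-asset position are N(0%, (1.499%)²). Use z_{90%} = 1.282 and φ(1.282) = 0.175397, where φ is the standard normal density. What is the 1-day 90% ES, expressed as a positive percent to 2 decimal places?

2.63%

Tail multiplier: φ(z)/(1−α) = 0.175397 / 0.1 = 1.754.
ES = 1.499% × 1.754 = 2.629%.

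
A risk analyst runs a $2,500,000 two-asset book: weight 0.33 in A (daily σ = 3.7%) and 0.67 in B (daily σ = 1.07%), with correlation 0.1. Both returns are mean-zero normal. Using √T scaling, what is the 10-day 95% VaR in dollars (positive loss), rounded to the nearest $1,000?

σ_p = √(0.33²·3.7² + 0.67²·1.07² + 2·0.1·0.33·0.67·3.7·1.07) = 1.476%.
σ_{10d} = 1.476% × √10 = 4.668%.
z(95%) = 1.645.
VaR = 1.645 × 4.668% = 7.679%; on $2,500,000 that is $191,975.

$192,000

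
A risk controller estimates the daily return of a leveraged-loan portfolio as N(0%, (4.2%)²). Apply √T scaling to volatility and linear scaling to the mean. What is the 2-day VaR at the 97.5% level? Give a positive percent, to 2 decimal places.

At 97.5%, z = 1.960.
σ_{2d} = 4.2% × √2 = 5.940%.
VaR = 1.960 × 5.940% = 11.642%.

11.64%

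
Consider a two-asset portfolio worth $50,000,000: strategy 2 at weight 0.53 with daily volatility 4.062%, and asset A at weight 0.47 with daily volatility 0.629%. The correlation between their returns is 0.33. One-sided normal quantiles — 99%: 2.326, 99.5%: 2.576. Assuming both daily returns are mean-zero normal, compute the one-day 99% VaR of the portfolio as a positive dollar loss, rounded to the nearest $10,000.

σ_p² = 0.53²·4.062² + 0.47²·0.629² + 2·0.33·0.53·0.47·4.062·0.629 = 5.1423 (%²).
σ_p = √5.1423 = 2.268%.
VaR = 2.326 × 2.268% = 5.275%; on $50,000,000 that is $2,637,500.

$2,640,000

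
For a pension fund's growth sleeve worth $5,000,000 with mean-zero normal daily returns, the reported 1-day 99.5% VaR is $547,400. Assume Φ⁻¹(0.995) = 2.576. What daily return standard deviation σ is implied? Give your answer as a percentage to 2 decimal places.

VaR as a fraction: $547,400 / $5,000,000 = 10.948%.
σ = VaR / z = 10.948% / 2.576 = 4.250%.

4.25%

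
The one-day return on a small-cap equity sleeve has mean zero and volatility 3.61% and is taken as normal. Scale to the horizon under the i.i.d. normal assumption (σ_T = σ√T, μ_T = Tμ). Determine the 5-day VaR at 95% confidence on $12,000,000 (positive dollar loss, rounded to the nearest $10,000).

$1,590,000

At 95%, z = 1.645.
σ_{5d} = 3.61% × √5 = 8.072%.
VaR = 1.645 × 8.072% = 13.278%.
On $12,000,000: 0.13278 × $12,000,000 = $1,593,360.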